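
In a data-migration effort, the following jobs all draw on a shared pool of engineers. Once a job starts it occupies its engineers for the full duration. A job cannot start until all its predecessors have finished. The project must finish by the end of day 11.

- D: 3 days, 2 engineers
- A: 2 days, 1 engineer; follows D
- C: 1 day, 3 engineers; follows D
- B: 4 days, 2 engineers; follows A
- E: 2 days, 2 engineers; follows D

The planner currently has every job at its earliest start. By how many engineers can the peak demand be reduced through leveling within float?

Early-start peak: d1:2  d2:2  d3:2  d4:6  d5:3  d6:2  d7:2  d8:2  d9:2  d10:0  d11:0 ⇒ 6.
Leveled (D@1, A@4, C@6, B@7, E@4): d1:2  d2:2  d3:2  d4:3  d5:3  d6:3  d7:2  d8:2  d9:2  d10:2  d11:0 ⇒ 3.
Reduction 6 − 3 = 3.

3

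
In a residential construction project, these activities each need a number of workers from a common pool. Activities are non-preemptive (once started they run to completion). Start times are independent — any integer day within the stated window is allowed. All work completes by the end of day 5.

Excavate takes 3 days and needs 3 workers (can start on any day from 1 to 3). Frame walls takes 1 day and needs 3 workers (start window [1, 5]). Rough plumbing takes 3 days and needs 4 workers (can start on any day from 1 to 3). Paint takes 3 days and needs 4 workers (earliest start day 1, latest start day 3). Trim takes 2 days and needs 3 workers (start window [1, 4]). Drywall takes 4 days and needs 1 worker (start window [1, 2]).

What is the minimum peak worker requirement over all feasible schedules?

Early-start (Excavate@1, Frame walls@1, Rough plumbing@1, Paint@1, Trim@1, Drywall@1) gives peak 18: d1:18  d2:15  d3:12  d4:1  d5:0.
Shift Paint→2, Trim→4.
Schedule Excavate@1, Frame walls@1, Rough plumbing@1, Paint@2, Trim@4, Drywall@1: d1:11  d2:12  d3:12  d4:8  d5:3 — peak 12.

12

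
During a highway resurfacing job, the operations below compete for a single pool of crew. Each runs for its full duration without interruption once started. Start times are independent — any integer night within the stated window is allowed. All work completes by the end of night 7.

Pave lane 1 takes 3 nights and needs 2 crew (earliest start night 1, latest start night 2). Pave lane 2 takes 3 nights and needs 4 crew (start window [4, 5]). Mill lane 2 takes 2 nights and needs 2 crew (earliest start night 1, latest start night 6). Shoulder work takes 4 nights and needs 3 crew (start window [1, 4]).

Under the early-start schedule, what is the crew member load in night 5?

4

At early start, night 5 has: Pave lane 2.
Demand: 4 = 4.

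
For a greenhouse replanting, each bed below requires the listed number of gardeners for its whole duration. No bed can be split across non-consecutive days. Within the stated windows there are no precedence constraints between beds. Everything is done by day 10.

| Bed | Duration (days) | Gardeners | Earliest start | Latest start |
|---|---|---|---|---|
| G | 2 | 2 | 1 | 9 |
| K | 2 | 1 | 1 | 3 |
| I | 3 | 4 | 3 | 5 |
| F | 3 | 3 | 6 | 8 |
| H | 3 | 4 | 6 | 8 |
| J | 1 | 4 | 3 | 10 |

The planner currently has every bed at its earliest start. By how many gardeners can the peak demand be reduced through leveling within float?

Early-start peak: d1:3  d2:3  d3:8  d4:4  d5:4  d6:7  d7:7  d8:7  d9:0  d10:0 ⇒ 8.
Leveled (G@1, K@1, I@3, F@6, H@6, J@9): d1:3  d2:3  d3:4  d4:4  d5:4  d6:7  d7:7  d8:7  d9:4  d10:0 ⇒ 7.
Reduction 8 − 7 = 1.

1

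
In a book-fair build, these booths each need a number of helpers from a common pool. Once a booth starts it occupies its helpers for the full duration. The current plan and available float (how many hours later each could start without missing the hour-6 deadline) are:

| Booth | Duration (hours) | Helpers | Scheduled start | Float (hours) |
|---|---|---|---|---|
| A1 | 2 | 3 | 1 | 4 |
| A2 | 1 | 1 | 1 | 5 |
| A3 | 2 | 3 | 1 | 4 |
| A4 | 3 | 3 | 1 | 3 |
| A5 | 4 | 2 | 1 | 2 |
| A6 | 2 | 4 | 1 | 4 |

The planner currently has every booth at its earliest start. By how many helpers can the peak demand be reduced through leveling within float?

Early-start peak: h1:16  h2:15  h3:5  h4:2  h5:0  h6:0 ⇒ 16.
Leveled (A1@1, A2@1, A3@2, A4@3, A5@1, A6@5): h1:6  h2:8  h3:8  h4:5  h5:7  h6:4 ⇒ 8.
Reduction 16 − 8 = 8.

8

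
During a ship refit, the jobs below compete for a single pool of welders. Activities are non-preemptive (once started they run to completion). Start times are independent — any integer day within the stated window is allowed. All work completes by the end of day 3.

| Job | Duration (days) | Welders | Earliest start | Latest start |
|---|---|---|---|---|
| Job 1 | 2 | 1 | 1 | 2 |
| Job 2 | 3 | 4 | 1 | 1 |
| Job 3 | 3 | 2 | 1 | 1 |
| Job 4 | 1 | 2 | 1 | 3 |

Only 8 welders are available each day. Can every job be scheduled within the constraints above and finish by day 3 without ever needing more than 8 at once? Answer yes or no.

yes

Schedule Job 1@1, Job 2@1, Job 3@1, Job 4@3: d1:7  d2:7  d3:8 — peak 8 ≤ 8.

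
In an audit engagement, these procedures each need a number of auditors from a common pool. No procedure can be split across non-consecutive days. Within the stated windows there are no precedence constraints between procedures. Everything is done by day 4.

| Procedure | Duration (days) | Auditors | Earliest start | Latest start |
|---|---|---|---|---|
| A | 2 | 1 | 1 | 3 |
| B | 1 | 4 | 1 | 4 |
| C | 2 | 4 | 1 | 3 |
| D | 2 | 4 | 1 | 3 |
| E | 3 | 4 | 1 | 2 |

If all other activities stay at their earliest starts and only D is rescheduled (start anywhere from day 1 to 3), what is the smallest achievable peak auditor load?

13

D@1: d1:17  d2:13  d3:4  d4:0 → peak 17
D@2: d1:13  d2:13  d3:8  d4:0 → peak 13
D@3: d1:13  d2:9  d3:8  d4:4 → peak 13
Best is D@2, peak 13.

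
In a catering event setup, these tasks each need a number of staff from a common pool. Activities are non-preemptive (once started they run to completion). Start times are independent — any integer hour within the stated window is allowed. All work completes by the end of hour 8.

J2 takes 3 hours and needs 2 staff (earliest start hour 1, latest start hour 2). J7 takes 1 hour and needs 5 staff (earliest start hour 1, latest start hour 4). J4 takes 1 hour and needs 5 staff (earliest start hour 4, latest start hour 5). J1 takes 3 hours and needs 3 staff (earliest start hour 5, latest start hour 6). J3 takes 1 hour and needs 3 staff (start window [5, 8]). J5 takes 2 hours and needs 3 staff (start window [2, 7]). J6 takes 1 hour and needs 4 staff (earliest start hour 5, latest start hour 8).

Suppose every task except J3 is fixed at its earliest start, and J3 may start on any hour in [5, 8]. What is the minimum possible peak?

J3@5: h1:7  h2:5  h3:5  h4:5  h5:10  h6:3  h7:3  h8:0 → peak 10
J3@6: h1:7  h2:5  h3:5  h4:5  h5:7  h6:6  h7:3  h8:0 → peak 7
J3@7: h1:7  h2:5  h3:5  h4:5  h5:7  h6:3  h7:6  h8:0 → peak 7
J3@8: h1:7  h2:5  h3:5  h4:5  h5:7  h6:3  h7:3  h8:3 → peak 7
Best is J3@6, peak 7.

7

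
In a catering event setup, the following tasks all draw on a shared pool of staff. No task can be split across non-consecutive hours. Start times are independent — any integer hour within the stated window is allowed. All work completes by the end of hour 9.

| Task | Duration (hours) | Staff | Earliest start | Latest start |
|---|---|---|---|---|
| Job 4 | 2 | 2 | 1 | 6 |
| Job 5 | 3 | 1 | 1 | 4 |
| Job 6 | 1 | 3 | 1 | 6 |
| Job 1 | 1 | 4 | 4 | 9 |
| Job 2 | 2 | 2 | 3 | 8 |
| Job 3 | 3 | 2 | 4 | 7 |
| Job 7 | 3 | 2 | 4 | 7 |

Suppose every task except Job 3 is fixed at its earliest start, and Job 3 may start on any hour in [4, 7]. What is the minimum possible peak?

Job 3@4: h1:6  h2:3  h3:3  h4:10  h5:4  h6:4  h7:0  h8:0  h9:0 → peak 10
Job 3@5: h1:6  h2:3  h3:3  h4:8  h5:4  h6:4  h7:2  h8:0  h9:0 → peak 8
Job 3@6: h1:6  h2:3  h3:3  h4:8  h5:2  h6:4  h7:2  h8:2  h9:0 → peak 8
Job 3@7: h1:6  h2:3  h3:3  h4:8  h5:2  h6:2  h7:2  h8:2  h9:2 → peak 8
Best is Job 3@5, peak 8.

8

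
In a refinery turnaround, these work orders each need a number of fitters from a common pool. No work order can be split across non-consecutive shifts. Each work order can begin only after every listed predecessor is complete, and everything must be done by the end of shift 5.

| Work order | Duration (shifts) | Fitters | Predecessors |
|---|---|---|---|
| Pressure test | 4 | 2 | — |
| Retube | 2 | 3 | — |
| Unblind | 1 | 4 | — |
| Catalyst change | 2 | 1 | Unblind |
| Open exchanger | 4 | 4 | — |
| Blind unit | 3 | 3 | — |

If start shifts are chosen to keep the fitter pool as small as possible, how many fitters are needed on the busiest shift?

Early-start (Pressure test@1, Retube@1, Unblind@1, Catalyst change@2, Open exchanger@1, Blind unit@1) gives peak 16: s1:16  s2:13  s3:10  s4:6  s5:0.
Shift Open exchanger→2, Blind unit→3.
Schedule Pressure test@1, Retube@1, Unblind@1, Catalyst change@2, Open exchanger@2, Blind unit@3: s1:9  s2:10  s3:10  s4:9  s5:7 — peak 10.

10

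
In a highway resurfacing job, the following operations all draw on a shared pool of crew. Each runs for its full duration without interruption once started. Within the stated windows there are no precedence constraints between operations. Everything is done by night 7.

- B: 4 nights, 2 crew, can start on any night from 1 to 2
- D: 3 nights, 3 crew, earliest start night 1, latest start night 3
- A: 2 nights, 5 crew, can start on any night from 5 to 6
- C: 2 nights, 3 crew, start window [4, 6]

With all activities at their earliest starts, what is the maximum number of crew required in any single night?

Early-start schedule: B@1, D@1, A@5, C@4.
Load per night: night 1: 5, night 2: 5, night 3: 5, night 4: 5, night 5: 8, night 6: 5, night 7: 0.
Peak is 8.

8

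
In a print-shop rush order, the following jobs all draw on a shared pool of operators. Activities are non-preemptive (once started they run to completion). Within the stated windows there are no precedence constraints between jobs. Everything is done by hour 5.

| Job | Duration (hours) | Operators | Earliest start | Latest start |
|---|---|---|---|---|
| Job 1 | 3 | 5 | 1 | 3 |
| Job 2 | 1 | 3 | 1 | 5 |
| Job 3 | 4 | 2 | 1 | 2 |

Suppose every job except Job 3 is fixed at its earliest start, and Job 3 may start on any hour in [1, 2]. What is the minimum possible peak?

8

Job 3@1: h1:10  h2:7  h3:7  h4:2  h5:0 → peak 10
Job 3@2: h1:8  h2:7  h3:7  h4:2  h5:2 → peak 8
Best is Job 3@2, peak 8.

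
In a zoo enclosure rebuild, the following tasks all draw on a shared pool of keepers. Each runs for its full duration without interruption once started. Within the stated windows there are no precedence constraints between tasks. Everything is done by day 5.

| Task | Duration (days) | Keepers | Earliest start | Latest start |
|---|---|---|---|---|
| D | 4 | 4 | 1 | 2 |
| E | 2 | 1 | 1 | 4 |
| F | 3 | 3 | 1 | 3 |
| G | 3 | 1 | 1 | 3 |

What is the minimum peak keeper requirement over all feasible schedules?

8

Early-start (D@1, E@1, F@1, G@1) gives peak 9: d1:9  d2:9  d3:8  d4:4  d5:0.
Shift G→3.
Schedule D@1, E@1, F@1, G@3: d1:8  d2:8  d3:8  d4:5  d5:1 — peak 8.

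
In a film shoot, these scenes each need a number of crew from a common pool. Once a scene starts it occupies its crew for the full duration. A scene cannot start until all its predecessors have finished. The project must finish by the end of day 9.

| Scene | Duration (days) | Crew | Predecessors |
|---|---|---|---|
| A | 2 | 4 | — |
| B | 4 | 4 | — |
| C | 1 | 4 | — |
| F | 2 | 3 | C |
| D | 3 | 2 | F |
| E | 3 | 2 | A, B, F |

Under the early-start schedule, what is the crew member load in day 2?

At early start, day 2 has: A, B, F.
Demand: 4 + 4 + 3 = 11.

11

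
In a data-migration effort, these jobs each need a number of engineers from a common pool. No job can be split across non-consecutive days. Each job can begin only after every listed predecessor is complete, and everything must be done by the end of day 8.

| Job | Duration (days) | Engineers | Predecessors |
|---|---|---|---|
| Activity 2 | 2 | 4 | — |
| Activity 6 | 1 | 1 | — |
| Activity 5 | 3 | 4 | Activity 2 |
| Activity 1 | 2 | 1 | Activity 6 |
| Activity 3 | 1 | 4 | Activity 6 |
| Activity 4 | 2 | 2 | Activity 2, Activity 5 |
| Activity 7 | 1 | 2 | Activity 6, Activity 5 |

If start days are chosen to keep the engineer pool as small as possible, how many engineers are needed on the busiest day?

5

Early-start (Activity 2@1, Activity 6@1, Activity 5@3, Activity 1@2, Activity 3@2, Activity 4@6, Activity 7@6) gives peak 9: d1:5  d2:9  d3:5  d4:4  d5:4  d6:4  d7:2  d8:0.
Shift Activity 3→6, Activity 4→7, Activity 7→7.
Schedule Activity 2@1, Activity 6@1, Activity 5@3, Activity 1@2, Activity 3@6, Activity 4@7, Activity 7@7: d1:5  d2:5  d3:5  d4:4  d5:4  d6:4  d7:4  d8:2 — peak 5.
Total engineer-days = 33 over 8 days ⇒ peak ≥ ⌈33/8⌉ = 5, so 5 is optimal.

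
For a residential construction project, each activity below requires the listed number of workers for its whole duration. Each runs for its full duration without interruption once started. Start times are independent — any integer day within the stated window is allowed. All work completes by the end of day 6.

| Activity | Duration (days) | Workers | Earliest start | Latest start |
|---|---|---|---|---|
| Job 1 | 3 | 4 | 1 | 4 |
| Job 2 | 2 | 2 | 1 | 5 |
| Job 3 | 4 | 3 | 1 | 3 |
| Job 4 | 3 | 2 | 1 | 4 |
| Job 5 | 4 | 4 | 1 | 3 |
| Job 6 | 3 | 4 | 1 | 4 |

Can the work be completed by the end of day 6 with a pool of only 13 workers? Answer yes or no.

Schedule Job 1@1, Job 2@1, Job 3@1, Job 4@1, Job 5@3, Job 6@4: d1:11  d2:11  d3:13  d4:11  d5:8  d6:8 — peak 13 ≤ 13.

yes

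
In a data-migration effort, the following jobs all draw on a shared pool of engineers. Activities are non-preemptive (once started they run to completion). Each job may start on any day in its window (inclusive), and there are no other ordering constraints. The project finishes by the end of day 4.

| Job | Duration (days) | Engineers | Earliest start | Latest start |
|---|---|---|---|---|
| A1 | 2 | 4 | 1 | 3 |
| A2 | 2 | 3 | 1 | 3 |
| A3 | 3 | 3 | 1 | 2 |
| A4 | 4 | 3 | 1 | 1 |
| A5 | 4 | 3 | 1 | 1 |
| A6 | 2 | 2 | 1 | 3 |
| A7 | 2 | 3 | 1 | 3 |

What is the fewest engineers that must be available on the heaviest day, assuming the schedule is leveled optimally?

15

Early-start (A1@1, A2@1, A3@1, A4@1, A5@1, A6@1, A7@1) gives peak 21: d1:21  d2:21  d3:9  d4:6.
Shift A2→3, A7→3.
Schedule A1@1, A2@3, A3@1, A4@1, A5@1, A6@1, A7@3: d1:15  d2:15  d3:15  d4:12 — peak 15.
Total engineer-days = 57 over 4 days ⇒ peak ≥ ⌈57/4⌉ = 15, so 15 is optimal.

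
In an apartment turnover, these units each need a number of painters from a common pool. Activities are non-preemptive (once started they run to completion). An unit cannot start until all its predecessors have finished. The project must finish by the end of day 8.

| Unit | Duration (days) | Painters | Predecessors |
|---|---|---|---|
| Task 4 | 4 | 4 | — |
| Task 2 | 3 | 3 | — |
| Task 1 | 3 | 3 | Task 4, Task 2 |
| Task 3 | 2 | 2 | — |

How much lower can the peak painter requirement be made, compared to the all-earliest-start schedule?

Early-start peak: d1:9  d2:9  d3:7  d4:4  d5:3  d6:3  d7:3  d8:0 ⇒ 9.
Leveled (Task 4@1, Task 2@1, Task 1@5, Task 3@4): d1:7  d2:7  d3:7  d4:6  d5:5  d6:3  d7:3  d8:0 ⇒ 7.
Reduction 9 − 7 = 2.

2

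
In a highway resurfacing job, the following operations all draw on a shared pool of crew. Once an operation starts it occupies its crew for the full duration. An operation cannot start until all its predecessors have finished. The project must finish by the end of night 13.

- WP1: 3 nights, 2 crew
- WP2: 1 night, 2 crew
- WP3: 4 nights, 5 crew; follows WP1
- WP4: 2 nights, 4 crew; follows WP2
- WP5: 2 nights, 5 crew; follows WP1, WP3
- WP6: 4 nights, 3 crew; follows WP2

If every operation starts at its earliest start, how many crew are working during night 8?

At early start, night 8 has: WP5.
Demand: 5 = 5.

5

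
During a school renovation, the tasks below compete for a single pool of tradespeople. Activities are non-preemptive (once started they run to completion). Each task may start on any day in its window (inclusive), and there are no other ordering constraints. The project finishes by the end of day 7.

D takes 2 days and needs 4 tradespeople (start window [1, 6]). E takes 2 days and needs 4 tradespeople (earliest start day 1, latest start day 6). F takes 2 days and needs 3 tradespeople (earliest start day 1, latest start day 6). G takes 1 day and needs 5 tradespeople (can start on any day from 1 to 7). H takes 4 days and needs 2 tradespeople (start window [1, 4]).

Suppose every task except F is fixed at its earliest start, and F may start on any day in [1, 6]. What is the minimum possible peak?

F@1: d1:18  d2:13  d3:2  d4:2  d5:0  d6:0  d7:0 → peak 18
F@2: d1:15  d2:13  d3:5  d4:2  d5:0  d6:0  d7:0 → peak 15
F@3: d1:15  d2:10  d3:5  d4:5  d5:0  d6:0  d7:0 → peak 15
F@4: d1:15  d2:10  d3:2  d4:5  d5:3  d6:0  d7:0 → peak 15
F@5: d1:15  d2:10  d3:2  d4:2  d5:3  d6:3  d7:0 → peak 15
F@6: d1:15  d2:10  d3:2  d4:2  d5:0  d6:3  d7:3 → peak 15
Best is F@2, peak 15.

15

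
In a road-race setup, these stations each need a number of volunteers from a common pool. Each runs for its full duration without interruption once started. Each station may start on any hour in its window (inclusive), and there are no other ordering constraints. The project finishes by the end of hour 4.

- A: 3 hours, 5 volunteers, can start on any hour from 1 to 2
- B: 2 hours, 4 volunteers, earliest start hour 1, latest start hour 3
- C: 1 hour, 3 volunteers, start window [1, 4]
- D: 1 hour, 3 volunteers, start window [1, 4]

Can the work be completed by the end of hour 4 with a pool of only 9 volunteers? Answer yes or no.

Schedule A@1, B@1, C@3, D@4: h1:9  h2:9  h3:8  h4:3 — peak 9 ≤ 9.

yes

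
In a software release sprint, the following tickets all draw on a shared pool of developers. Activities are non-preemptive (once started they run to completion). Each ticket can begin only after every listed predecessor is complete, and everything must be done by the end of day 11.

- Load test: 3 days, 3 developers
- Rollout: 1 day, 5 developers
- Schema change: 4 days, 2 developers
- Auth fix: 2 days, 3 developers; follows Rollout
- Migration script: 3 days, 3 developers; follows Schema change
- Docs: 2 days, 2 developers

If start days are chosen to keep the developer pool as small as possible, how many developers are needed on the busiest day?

5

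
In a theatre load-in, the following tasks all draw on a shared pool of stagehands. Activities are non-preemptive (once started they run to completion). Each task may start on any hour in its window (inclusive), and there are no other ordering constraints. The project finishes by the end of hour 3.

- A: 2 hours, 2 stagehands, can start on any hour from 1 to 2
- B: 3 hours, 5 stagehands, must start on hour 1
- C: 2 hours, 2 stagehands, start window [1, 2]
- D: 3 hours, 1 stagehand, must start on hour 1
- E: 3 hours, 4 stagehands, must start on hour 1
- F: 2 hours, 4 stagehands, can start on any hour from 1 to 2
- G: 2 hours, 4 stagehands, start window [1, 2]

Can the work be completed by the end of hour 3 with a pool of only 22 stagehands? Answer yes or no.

Schedule A@1, B@1, C@1, D@1, E@1, F@1, G@1: h1:22  h2:22  h3:10 — peak 22 ≤ 22.

yes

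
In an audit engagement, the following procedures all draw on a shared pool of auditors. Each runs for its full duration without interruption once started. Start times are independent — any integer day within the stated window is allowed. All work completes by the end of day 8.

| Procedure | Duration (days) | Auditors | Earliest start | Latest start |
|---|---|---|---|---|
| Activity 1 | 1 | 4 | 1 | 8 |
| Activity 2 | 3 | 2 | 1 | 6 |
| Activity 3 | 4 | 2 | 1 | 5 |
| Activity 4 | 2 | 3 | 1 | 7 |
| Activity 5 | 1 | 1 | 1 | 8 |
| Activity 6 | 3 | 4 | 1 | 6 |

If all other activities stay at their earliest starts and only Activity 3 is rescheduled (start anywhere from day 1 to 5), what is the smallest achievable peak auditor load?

Activity 3@1: d1:16  d2:11  d3:8  d4:2  d5:0  d6:0  d7:0  d8:0 → peak 16
Activity 3@2: d1:14  d2:11  d3:8  d4:2  d5:2  d6:0  d7:0  d8:0 → peak 14
Activity 3@3: d1:14  d2:9  d3:8  d4:2  d5:2  d6:2  d7:0  d8:0 → peak 14
Activity 3@4: d1:14  d2:9  d3:6  d4:2  d5:2  d6:2  d7:2  d8:0 → peak 14
Activity 3@5: d1:14  d2:9  d3:6  d4:0  d5:2  d6:2  d7:2  d8:2 → peak 14
Best is Activity 3@2, peak 14.

14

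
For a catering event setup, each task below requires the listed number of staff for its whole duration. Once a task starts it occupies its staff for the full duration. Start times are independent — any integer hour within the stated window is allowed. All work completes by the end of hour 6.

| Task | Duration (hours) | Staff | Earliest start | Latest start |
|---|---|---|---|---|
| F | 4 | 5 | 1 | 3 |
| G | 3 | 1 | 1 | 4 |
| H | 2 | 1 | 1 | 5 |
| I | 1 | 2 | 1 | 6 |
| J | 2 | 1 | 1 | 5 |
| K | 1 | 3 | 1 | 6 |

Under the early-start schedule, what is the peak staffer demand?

13

Early-start schedule: F@1, G@1, H@1, I@1, J@1, K@1.
Load per hour: hour 1: 13, hour 2: 8, hour 3: 6, hour 4: 5, hour 5: 0, hour 6: 0.
Peak is 13.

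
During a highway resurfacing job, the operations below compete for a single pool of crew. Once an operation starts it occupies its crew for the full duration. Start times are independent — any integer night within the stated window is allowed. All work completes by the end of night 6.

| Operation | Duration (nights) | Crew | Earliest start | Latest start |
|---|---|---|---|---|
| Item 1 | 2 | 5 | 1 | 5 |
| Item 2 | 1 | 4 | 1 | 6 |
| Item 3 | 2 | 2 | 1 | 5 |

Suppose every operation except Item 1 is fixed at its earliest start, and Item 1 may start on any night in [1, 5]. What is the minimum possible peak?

Item 1@1: n1:11  n2:7  n3:0  n4:0  n5:0  n6:0 → peak 11
Item 1@2: n1:6  n2:7  n3:5  n4:0  n5:0  n6:0 → peak 7
Item 1@3: n1:6  n2:2  n3:5  n4:5  n5:0  n6:0 → peak 6
Item 1@4: n1:6  n2:2  n3:0  n4:5  n5:5  n6:0 → peak 6
Item 1@5: n1:6  n2:2  n3:0  n4:0  n5:5  n6:5 → peak 6
Best is Item 1@3, peak 6.

6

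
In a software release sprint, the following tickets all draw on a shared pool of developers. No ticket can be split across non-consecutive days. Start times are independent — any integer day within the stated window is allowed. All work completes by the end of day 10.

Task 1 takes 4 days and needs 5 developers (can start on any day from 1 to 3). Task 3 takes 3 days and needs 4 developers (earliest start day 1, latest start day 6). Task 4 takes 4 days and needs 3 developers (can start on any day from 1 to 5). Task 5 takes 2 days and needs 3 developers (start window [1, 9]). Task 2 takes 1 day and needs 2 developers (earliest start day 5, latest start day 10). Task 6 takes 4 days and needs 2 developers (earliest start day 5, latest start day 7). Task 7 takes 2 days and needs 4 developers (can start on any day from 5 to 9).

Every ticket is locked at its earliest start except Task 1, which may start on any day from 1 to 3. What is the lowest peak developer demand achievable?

13

Task 1@1: d1:15  d2:15  d3:12  d4:8  d5:8  d6:6  d7:2  d8:2  d9:0  d10:0 → peak 15
Task 1@2: d1:10  d2:15  d3:12  d4:8  d5:13  d6:6  d7:2  d8:2  d9:0  d10:0 → peak 15
Task 1@3: d1:10  d2:10  d3:12  d4:8  d5:13  d6:11  d7:2  d8:2  d9:0  d10:0 → peak 13
Best is Task 1@3, peak 13.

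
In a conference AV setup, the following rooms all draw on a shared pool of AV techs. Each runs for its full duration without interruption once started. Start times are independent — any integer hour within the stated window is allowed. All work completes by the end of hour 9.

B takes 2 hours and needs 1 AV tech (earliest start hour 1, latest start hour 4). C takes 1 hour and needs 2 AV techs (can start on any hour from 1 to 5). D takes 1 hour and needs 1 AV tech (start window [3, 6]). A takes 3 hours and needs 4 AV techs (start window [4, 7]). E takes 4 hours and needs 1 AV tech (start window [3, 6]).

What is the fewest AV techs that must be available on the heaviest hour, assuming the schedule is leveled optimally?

Early-start (B@1, C@1, D@3, A@4, E@3) gives peak 5: h1:3  h2:1  h3:2  h4:5  h5:5  h6:5  h7:0  h8:0  h9:0.
Shift A→7.
Schedule B@1, C@1, D@3, A@7, E@3: h1:3  h2:1  h3:2  h4:1  h5:1  h6:1  h7:4  h8:4  h9:4 — peak 4.

4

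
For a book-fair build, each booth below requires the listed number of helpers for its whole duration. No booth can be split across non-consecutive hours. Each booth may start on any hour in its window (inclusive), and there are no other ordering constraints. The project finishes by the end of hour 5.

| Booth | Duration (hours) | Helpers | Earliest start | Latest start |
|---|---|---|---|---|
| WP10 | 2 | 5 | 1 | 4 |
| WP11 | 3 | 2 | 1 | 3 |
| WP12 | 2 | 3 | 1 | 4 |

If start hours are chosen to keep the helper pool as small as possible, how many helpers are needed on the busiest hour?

5

Early-start (WP10@1, WP11@1, WP12@1) gives peak 10: h1:10  h2:10  h3:2  h4:0  h5:0.
Shift WP11→3, WP12→3.
Schedule WP10@1, WP11@3, WP12@3: h1:5  h2:5  h3:5  h4:5  h5:2 — peak 5.
Total helper-hours = 22 over 5 hours ⇒ peak ≥ ⌈22/5⌉ = 5, so 5 is optimal.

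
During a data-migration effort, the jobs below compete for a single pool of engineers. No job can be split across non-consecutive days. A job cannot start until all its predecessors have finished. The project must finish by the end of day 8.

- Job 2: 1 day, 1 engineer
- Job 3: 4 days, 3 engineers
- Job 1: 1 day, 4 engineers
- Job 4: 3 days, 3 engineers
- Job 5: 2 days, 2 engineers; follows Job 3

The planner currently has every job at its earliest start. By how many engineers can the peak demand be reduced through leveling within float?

Early-start peak: d1:11  d2:6  d3:6  d4:3  d5:2  d6:2  d7:0  d8:0 ⇒ 11.
Leveled (Job 2@1, Job 3@1, Job 1@5, Job 4@6, Job 5@6): d1:4  d2:3  d3:3  d4:3  d5:4  d6:5  d7:5  d8:3 ⇒ 5.
Reduction 11 − 5 = 6.

6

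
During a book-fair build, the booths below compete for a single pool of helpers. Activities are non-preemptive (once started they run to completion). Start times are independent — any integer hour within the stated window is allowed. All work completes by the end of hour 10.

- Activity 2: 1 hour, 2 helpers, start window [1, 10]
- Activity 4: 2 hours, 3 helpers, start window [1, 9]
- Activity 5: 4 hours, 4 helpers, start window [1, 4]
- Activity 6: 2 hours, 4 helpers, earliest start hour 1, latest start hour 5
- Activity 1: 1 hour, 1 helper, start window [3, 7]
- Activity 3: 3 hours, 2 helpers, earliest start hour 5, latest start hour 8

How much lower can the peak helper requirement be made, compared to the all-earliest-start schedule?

8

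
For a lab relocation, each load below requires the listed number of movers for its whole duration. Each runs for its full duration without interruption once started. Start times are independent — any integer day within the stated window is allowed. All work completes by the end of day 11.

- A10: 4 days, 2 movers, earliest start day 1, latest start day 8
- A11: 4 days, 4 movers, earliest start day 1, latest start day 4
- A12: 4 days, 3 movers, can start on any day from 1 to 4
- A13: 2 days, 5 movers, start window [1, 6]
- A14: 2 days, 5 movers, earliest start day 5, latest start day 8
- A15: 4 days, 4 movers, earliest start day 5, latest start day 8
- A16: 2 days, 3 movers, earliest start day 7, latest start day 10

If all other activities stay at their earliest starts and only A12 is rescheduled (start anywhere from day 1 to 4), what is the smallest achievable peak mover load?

A12@1: d1:14  d2:14  d3:9  d4:9  d5:9  d6:9  d7:7  d8:7  d9:0  d10:0  d11:0 → peak 14
A12@2: d1:11  d2:14  d3:9  d4:9  d5:12  d6:9  d7:7  d8:7  d9:0  d10:0  d11:0 → peak 14
A12@3: d1:11  d2:11  d3:9  d4:9  d5:12  d6:12  d7:7  d8:7  d9:0  d10:0  d11:0 → peak 12
A12@4: d1:11  d2:11  d3:6  d4:9  d5:12  d6:12  d7:10  d8:7  d9:0  d10:0  d11:0 → peak 12
Best is A12@3, peak 12.

12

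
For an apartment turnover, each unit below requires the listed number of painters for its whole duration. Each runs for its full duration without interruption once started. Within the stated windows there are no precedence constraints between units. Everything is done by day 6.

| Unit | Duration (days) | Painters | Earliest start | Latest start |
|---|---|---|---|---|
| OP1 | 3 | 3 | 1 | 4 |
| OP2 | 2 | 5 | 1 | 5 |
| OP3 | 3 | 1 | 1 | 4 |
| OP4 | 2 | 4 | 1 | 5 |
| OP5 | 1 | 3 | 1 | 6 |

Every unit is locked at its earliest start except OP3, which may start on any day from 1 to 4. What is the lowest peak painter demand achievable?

15

OP3@1: d1:16  d2:13  d3:4  d4:0  d5:0  d6:0 → peak 16
OP3@2: d1:15  d2:13  d3:4  d4:1  d5:0  d6:0 → peak 15
OP3@3: d1:15  d2:12  d3:4  d4:1  d5:1  d6:0 → peak 15
OP3@4: d1:15  d2:12  d3:3  d4:1  d5:1  d6:1 → peak 15
Best is OP3@2, peak 15.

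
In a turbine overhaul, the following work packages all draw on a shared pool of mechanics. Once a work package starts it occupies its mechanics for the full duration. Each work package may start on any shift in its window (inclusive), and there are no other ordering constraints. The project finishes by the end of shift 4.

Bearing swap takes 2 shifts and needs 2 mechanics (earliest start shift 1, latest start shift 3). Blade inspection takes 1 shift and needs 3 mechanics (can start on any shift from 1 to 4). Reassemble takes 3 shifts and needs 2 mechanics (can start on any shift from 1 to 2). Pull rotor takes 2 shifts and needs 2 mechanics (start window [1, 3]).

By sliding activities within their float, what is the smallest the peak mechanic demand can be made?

5

Early-start (Bearing swap@1, Blade inspection@1, Reassemble@1, Pull rotor@1) gives peak 9: s1:9  s2:6  s3:2  s4:0.
Shift Reassemble→2, Pull rotor→3.
Schedule Bearing swap@1, Blade inspection@1, Reassemble@2, Pull rotor@3: s1:5  s2:4  s3:4  s4:4 — peak 5.
Total mechanic-shifts = 17 over 4 shifts ⇒ peak ≥ ⌈17/4⌉ = 5, so 5 is optimal.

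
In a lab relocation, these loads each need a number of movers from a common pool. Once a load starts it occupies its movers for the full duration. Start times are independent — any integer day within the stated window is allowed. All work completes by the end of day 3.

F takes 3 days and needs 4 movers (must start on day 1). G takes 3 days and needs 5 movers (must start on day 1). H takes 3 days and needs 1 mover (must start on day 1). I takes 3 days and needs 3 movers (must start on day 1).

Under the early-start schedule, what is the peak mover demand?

Early-start schedule: F@1, G@1, H@1, I@1.
Load per day: day 1: 13, day 2: 13, day 3: 13.
Peak is 13.

13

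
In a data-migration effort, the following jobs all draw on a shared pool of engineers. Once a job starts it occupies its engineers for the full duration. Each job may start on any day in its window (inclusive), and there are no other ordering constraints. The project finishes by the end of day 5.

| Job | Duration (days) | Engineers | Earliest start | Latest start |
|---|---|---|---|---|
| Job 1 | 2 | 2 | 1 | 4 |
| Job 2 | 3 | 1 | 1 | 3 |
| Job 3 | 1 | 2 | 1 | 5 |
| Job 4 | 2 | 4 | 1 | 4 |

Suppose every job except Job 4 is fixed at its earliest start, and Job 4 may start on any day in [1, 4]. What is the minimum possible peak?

5

Job 4@1: d1:9  d2:7  d3:1  d4:0  d5:0 → peak 9
Job 4@2: d1:5  d2:7  d3:5  d4:0  d5:0 → peak 7
Job 4@3: d1:5  d2:3  d3:5  d4:4  d5:0 → peak 5
Job 4@4: d1:5  d2:3  d3:1  d4:4  d5:4 → peak 5
Best is Job 4@3, peak 5.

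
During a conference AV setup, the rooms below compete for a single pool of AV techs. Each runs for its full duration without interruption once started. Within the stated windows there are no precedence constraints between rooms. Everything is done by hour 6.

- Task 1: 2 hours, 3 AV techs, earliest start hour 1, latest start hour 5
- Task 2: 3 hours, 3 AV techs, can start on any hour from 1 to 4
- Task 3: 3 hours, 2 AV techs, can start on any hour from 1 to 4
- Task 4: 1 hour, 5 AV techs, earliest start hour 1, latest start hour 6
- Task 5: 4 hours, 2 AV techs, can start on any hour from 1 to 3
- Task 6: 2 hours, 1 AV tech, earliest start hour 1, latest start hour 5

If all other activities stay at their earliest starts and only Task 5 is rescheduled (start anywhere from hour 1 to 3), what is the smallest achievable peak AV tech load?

14

Task 5@1: h1:16  h2:11  h3:7  h4:2  h5:0  h6:0 → peak 16
Task 5@2: h1:14  h2:11  h3:7  h4:2  h5:2  h6:0 → peak 14
Task 5@3: h1:14  h2:9  h3:7  h4:2  h5:2  h6:2 → peak 14
Best is Task 5@2, peak 14.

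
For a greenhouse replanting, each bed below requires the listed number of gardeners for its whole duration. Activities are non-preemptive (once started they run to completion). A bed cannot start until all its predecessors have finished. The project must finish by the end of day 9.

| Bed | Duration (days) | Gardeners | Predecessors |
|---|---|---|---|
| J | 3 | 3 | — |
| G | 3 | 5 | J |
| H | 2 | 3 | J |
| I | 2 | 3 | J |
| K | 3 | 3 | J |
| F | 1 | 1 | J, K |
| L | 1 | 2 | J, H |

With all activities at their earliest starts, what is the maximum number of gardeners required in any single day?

14

Early-start schedule: J@1, G@4, H@4, I@4, K@4, F@7, L@6.
Load per day: day 1: 3, day 2: 3, day 3: 3, day 4: 14, day 5: 14, day 6: 10, day 7: 1, day 8: 0, day 9: 0.
Peak is 14.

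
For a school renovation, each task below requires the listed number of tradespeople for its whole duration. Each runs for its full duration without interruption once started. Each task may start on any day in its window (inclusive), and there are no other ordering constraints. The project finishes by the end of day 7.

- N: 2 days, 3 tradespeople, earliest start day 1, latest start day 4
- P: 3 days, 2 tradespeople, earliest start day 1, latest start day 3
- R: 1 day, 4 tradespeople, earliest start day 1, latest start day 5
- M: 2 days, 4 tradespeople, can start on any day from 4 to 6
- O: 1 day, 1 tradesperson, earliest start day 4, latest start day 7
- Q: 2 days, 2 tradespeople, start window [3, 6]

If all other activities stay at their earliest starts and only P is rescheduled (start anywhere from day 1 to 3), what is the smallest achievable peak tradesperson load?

9

P@1: d1:9  d2:5  d3:4  d4:7  d5:4  d6:0  d7:0 → peak 9
P@2: d1:7  d2:5  d3:4  d4:9  d5:4  d6:0  d7:0 → peak 9
P@3: d1:7  d2:3  d3:4  d4:9  d5:6  d6:0  d7:0 → peak 9
Best is P@1, peak 9.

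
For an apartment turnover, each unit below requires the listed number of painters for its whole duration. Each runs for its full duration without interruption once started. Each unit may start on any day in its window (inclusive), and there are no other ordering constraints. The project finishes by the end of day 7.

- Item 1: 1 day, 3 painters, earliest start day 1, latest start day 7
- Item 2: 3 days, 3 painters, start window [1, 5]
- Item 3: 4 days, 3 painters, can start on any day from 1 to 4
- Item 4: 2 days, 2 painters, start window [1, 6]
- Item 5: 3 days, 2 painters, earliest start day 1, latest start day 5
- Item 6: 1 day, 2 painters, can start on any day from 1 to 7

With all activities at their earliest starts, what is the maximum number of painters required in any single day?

Early-start schedule: Item 1@1, Item 2@1, Item 3@1, Item 4@1, Item 5@1, Item 6@1.
Load per day: day 1: 15, day 2: 10, day 3: 8, day 4: 3, day 5: 0, day 6: 0, day 7: 0.
Peak is 15.

15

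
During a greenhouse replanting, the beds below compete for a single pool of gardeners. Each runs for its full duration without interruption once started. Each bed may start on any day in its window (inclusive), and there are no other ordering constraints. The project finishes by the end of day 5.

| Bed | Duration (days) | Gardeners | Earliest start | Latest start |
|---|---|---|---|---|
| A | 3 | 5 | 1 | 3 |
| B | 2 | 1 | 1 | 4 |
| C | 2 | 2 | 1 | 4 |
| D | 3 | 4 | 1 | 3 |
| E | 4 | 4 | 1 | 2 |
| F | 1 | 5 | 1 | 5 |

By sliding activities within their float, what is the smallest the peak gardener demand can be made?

13

Early-start (A@1, B@1, C@1, D@1, E@1, F@1) gives peak 21: d1:21  d2:16  d3:13  d4:4  d5:0.
Shift D→3, F→4.
Schedule A@1, B@1, C@1, D@3, E@1, F@4: d1:12  d2:12  d3:13  d4:13  d5:4 — peak 13.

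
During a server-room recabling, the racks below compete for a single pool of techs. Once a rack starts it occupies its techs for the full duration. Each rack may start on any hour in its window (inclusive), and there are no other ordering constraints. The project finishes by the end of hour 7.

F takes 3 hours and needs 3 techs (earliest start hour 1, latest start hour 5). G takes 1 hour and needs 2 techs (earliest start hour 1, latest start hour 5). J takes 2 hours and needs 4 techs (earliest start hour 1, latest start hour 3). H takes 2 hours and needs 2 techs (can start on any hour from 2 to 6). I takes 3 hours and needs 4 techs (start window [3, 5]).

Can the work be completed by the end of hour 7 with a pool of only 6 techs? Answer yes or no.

no

The minimum achievable peak is 7; 6 < 7, so no feasible schedule stays within the cap.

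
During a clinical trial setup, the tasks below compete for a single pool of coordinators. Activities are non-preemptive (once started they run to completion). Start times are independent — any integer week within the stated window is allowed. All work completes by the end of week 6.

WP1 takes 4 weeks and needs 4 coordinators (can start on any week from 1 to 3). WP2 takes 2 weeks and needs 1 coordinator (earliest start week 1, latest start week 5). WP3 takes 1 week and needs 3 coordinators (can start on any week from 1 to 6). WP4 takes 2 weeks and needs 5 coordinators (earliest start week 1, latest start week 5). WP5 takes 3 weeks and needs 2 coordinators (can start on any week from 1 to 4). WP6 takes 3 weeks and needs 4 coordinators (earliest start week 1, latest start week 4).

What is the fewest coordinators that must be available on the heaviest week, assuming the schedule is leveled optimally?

9

Early-start (WP1@1, WP2@1, WP3@1, WP4@1, WP5@1, WP6@1) gives peak 19: w1:19  w2:16  w3:10  w4:4  w5:0  w6:0.
Shift WP3→3, WP4→5, WP6→4.
Schedule WP1@1, WP2@1, WP3@3, WP4@5, WP5@1, WP6@4: w1:7  w2:7  w3:9  w4:8  w5:9  w6:9 — peak 9.
Total coordinator-weeks = 49 over 6 weeks ⇒ peak ≥ ⌈49/6⌉ = 9, so 9 is optimal.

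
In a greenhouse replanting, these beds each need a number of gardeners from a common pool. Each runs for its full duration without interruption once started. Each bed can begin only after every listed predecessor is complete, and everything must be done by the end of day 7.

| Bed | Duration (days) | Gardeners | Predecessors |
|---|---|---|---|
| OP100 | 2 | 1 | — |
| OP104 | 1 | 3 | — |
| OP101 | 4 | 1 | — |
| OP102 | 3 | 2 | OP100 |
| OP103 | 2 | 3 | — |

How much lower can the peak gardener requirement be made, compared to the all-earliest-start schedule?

4

Early-start peak: d1:8  d2:5  d3:3  d4:3  d5:2  d6:0  d7:0 ⇒ 8.
Leveled (OP100@1, OP104@1, OP101@2, OP102@3, OP103@6): d1:4  d2:2  d3:3  d4:3  d5:3  d6:3  d7:3 ⇒ 4.
Reduction 8 − 4 = 4.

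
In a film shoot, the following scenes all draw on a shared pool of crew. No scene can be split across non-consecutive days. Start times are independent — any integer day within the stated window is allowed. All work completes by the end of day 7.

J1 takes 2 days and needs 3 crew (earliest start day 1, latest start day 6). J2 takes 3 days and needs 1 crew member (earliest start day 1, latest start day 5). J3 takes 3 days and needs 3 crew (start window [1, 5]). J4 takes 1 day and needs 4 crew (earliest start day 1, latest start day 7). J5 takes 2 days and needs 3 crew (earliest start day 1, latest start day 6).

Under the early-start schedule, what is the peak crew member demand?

14

Early-start schedule: J1@1, J2@1, J3@1, J4@1, J5@1.
Load per day: day 1: 14, day 2: 10, day 3: 4, day 4: 0, day 5: 0, day 6: 0, day 7: 0.
Peak is 14.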